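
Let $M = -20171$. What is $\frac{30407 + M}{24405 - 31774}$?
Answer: $- \frac{10236}{7369} \approx -1.3891$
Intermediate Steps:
$\frac{30407 + M}{24405 - 31774} = \frac{30407 - 20171}{24405 - 31774} = \frac{10236}{-7369} = 10236 \left(- \frac{1}{7369}\right) = - \frac{10236}{7369}$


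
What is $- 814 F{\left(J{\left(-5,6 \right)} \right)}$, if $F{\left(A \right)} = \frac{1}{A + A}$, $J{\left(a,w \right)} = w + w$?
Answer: $- \frac{407}{12} \approx -33.917$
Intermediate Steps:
$J{\left(a,w \right)} = 2 w$
$F{\left(A \right)} = \frac{1}{2 A}$
$- 814 F{\left(J{\left(-5,6 \right)} \right)} = - 814 \frac{1}{2 \cdot 2 \cdot 6} = - 814 \frac{1}{2 \cdot 12} = - 814 \cdot \frac{1}{2} \cdot \frac{1}{12} = \left(-814\right) \frac{1}{24} = - \frac{407}{12}$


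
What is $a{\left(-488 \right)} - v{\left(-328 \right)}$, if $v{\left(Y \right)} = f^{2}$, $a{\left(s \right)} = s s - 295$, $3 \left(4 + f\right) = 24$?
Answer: $237833$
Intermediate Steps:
$f = 4$ ($f = -4 + \frac{1}{3} \cdot 24 = -4 + 8 = 4$)
$a{\left(s \right)} = -295 + s^{2}$ ($a{\left(s \right)} = s^{2} - 295 = -295 + s^{2}$)
$v{\left(Y \right)} = 16$ ($v{\left(Y \right)} = 4^{2} = 16$)
$a{\left(-488 \right)} - v{\left(-328 \right)} = \left(-295 + \left(-488\right)^{2}\right) - 16 = \left(-295 + 238144\right) - 16 = 237849 - 16 = 237833$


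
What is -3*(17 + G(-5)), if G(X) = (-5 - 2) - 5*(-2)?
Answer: -60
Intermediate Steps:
G(X) = 3 (G(X) = -7 + 10 = 3)
-3*(17 + G(-5)) = -3*(17 + 3) = -3*20 = -60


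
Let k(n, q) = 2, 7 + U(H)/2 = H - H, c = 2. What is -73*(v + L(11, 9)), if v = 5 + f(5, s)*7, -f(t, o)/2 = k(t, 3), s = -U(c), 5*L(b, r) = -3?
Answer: 8614/5 ≈ 1722.8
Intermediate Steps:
L(b, r) = -⅗ (L(b, r) = (⅕)*(-3) = -⅗)
U(H) = -14 (U(H) = -14 + 2*(H - H) = -14 + 2*0 = -14 + 0 = -14)
s = 14 (s = -1*(-14) = 14)
f(t, o) = -4 (f(t, o) = -2*2 = -4)
v = -23 (v = 5 - 4*7 = 5 - 28 = -23)
-73*(v + L(11, 9)) = -73*(-23 - ⅗) = -73*(-118/5) = 8614/5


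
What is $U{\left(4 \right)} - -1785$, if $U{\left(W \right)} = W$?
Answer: $1789$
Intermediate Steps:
$U{\left(4 \right)} - -1785 = 4 - -1785 = 4 + 1785 = 1789$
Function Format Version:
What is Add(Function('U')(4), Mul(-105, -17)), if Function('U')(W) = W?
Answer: 1789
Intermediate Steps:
Add(Function('U')(4), Mul(-105, -17)) = Add(4, Mul(-105, -17)) = Add(4, 1785) = 1789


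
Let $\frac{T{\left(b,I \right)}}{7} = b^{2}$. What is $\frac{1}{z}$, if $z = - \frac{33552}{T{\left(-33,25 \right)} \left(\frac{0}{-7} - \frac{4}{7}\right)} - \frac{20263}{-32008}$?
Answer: $\frac{3872968}{32283279} \approx 0.11997$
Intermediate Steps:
$T{\left(b,I \right)} = 7 b^{2}$
$z = \frac{32283279}{3872968}$ ($z = - \frac{33552}{7 \left(-33\right)^{2} \left(\frac{0}{-7} - \frac{4}{7}\right)} - \frac{20263}{-32008} = - \frac{33552}{7 \cdot 1089 \left(0 \left(- \frac{1}{7}\right) - \frac{4}{7}\right)} - - \frac{20263}{32008} = - \frac{33552}{7623 \left(0 - \frac{4}{7}\right)} + \frac{20263}{32008} = - \frac{33552}{7623 \left(- \frac{4}{7}\right)} + \frac{20263}{32008} = - \frac{33552}{-4356} + \frac{20263}{32008} = \left(-33552\right) \left(- \frac{1}{4356}\right) + \frac{20263}{32008} = \frac{932}{121} + \frac{20263}{32008} = \frac{32283279}{3872968} \approx 8.3355$)
$\frac{1}{z} = \frac{1}{\frac{32283279}{3872968}} = \frac{3872968}{32283279}$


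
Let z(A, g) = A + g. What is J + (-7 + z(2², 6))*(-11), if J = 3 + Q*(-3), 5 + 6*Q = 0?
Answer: -55/2 ≈ -27.500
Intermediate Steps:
Q = -⅚ (Q = -⅚ + (⅙)*0 = -⅚ + 0 = -⅚ ≈ -0.83333)
J = 11/2 (J = 3 - ⅚*(-3) = 3 + 5/2 = 11/2 ≈ 5.5000)
J + (-7 + z(2², 6))*(-11) = 11/2 + (-7 + (2² + 6))*(-11) = 11/2 + (-7 + (4 + 6))*(-11) = 11/2 + (-7 + 10)*(-11) = 11/2 + 3*(-11) = 11/2 - 33 = -55/2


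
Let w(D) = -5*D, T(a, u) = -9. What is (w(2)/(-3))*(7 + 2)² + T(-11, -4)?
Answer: 261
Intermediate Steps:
(w(2)/(-3))*(7 + 2)² + T(-11, -4) = (-5*2/(-3))*(7 + 2)² - 9 = -10*(-⅓)*9² - 9 = (10/3)*81 - 9 = 270 - 9 = 261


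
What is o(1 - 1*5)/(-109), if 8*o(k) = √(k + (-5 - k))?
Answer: -I*√5/872 ≈ -0.0025643*I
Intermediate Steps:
o(k) = I*√5/8 (o(k) = √(k + (-5 - k))/8 = √(-5)/8 = (I*√5)/8 = I*√5/8)
o(1 - 1*5)/(-109) = (I*√5/8)/(-109) = (I*√5/8)*(-1/109) = -I*√5/872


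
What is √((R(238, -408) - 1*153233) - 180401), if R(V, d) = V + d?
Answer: 2*I*√83451 ≈ 577.76*I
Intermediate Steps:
√((R(238, -408) - 1*153233) - 180401) = √(((238 - 408) - 1*153233) - 180401) = √((-170 - 153233) - 180401) = √(-153403 - 180401) = √(-333804) = 2*I*√83451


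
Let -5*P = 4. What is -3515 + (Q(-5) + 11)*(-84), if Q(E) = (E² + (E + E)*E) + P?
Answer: -53359/5 ≈ -10672.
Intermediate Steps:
P = -⅘ (P = -⅕*4 = -⅘ ≈ -0.80000)
Q(E) = -⅘ + 3*E² (Q(E) = (E² + (E + E)*E) - ⅘ = (E² + (2*E)*E) - ⅘ = (E² + 2*E²) - ⅘ = 3*E² - ⅘ = -⅘ + 3*E²)
-3515 + (Q(-5) + 11)*(-84) = -3515 + ((-⅘ + 3*(-5)²) + 11)*(-84) = -3515 + ((-⅘ + 3*25) + 11)*(-84) = -3515 + ((-⅘ + 75) + 11)*(-84) = -3515 + (371/5 + 11)*(-84) = -3515 + (426/5)*(-84) = -3515 - 35784/5 = -53359/5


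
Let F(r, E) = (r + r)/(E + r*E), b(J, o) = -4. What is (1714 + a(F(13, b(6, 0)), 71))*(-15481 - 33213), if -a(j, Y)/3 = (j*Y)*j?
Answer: -31840495313/392 ≈ -8.1226e+7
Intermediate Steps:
F(r, E) = 2*r/(E + E*r) (F(r, E) = (2*r)/(E + E*r) = 2*r/(E + E*r))
a(j, Y) = -3*Y*j² (a(j, Y) = -3*j*Y*j = -3*Y*j*j = -3*Y*j²)
(1714 + a(F(13, b(6, 0)), 71))*(-15481 - 33213) = (1714 - 3*71*(2*13/(-4*(1 + 13)))²)*(-15481 - 33213) = (1714 - 3*71*(2*13*(-¼)/14)²)*(-48694) = (1714 - 3*71*(2*13*(-¼)*(1/14))²)*(-48694) = (1714 - 3*71*(-13/28)²)*(-48694) = (1714 - 3*71*169/784)*(-48694) = (1714 - 35997/784)*(-48694) = (1307779/784)*(-48694) = -31840495313/392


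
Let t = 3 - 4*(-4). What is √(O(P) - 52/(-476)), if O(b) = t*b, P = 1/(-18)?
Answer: I*√482426/714 ≈ 0.97279*I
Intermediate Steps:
t = 19 (t = 3 + 16 = 19)
P = -1/18 ≈ -0.055556
O(b) = 19*b
√(O(P) - 52/(-476)) = √(19*(-1/18) - 52/(-476)) = √(-19/18 - 52*(-1/476)) = √(-19/18 + 13/119) = √(-2027/2142) = I*√482426/714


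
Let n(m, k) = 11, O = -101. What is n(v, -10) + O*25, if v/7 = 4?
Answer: -2514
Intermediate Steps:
v = 28 (v = 7*4 = 28)
n(v, -10) + O*25 = 11 - 101*25 = 11 - 2525 = -2514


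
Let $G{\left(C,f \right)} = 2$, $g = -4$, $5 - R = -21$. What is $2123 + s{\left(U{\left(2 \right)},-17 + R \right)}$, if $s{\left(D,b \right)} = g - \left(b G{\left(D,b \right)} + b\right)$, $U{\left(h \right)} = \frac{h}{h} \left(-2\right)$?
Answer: $2092$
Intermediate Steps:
$R = 26$ ($R = 5 - -21 = 5 + 21 = 26$)
$U{\left(h \right)} = -2$ ($U{\left(h \right)} = 1 \left(-2\right) = -2$)
$s{\left(D,b \right)} = -4 - 3 b$ ($s{\left(D,b \right)} = -4 - \left(b 2 + b\right) = -4 - \left(2 b + b\right) = -4 - 3 b$)
$2123 + s{\left(U{\left(2 \right)},-17 + R \right)} = 2123 - \left(4 + 3 \left(-17 + 26\right)\right) = 2123 - 31 = 2092$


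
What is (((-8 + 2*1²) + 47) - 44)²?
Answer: 9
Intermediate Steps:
(((-8 + 2*1²) + 47) - 44)² = (((-8 + 2*1) + 47) - 44)² = (((-8 + 2) + 47) - 44)² = ((-6 + 47) - 44)² = (41 - 44)² = (-3)² = 9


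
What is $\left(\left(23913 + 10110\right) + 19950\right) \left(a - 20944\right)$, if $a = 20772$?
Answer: $-9283356$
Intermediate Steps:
$\left(\left(23913 + 10110\right) + 19950\right) \left(a - 20944\right) = \left(\left(23913 + 10110\right) + 19950\right) \left(20772 - 20944\right) = \left(34023 + 19950\right) \left(-172\right) = 53973 \left(-172\right) = -9283356$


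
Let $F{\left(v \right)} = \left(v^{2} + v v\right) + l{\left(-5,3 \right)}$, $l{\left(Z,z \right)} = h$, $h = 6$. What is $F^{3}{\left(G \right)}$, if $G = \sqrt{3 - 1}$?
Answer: $1000$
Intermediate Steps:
$l{\left(Z,z \right)} = 6$
$G = \sqrt{2} \approx 1.4142$
$F{\left(v \right)} = 6 + 2 v^{2}$ ($F{\left(v \right)} = \left(v^{2} + v v\right) + 6 = \left(v^{2} + v^{2}\right) + 6 = 2 v^{2} + 6 = 6 + 2 v^{2}$)
$F^{3}{\left(G \right)} = \left(6 + 2 \left(\sqrt{2}\right)^{2}\right)^{3} = \left(6 + 2 \cdot 2\right)^{3} = \left(6 + 4\right)^{3} = 10^{3} = 1000$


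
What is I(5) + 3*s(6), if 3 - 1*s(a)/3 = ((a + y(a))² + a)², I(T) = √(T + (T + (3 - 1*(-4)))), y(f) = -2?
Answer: -4329 + √17 ≈ -4324.9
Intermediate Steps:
I(T) = √(7 + 2*T) (I(T) = √(T + (T + (3 + 4))) = √(T + (T + 7)) = √(T + (7 + T)) = √(7 + 2*T))
s(a) = 9 - 3*(a + (-2 + a)²)² (s(a) = 9 - 3*((a - 2)² + a)² = 9 - 3*((-2 + a)² + a)² = 9 - 3*(a + (-2 + a)²)²)
I(5) + 3*s(6) = √(7 + 2*5) + 3*(9 - 3*(6 + (-2 + 6)²)²) = √(7 + 10) + 3*(9 - 3*(6 + 4²)²) = √17 + 3*(9 - 3*(6 + 16)²) = √17 + 3*(9 - 3*22²) = √17 + 3*(9 - 3*484) = √17 + 3*(9 - 1452) = √17 + 3*(-1443) = √17 - 4329 = -4329 + √17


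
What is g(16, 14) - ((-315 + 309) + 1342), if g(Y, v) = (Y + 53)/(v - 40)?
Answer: -34805/26 ≈ -1338.7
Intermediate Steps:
g(Y, v) = (53 + Y)/(-40 + v)
g(16, 14) - ((-315 + 309) + 1342) = (53 + 16)/(-40 + 14) - ((-315 + 309) + 1342) = 69/(-26) - (-6 + 1342) = -1/26*69 - 1*1336 = -69/26 - 1336 = -34805/26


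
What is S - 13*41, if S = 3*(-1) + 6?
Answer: -530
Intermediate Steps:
S = 3 (S = -3 + 6 = 3)
S - 13*41 = 3 - 13*41 = 3 - 533 = -530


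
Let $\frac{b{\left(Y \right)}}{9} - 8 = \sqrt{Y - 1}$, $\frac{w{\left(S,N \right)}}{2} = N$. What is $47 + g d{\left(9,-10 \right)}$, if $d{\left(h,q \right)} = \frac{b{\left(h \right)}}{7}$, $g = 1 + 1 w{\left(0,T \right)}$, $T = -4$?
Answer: $-25 - 18 \sqrt{2} \approx -50.456$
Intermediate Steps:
$w{\left(S,N \right)} = 2 N$
$g = -7$ ($g = 1 + 1 \cdot 2 \left(-4\right) = 1 + 1 \left(-8\right) = 1 - 8 = -7$)
$b{\left(Y \right)} = 72 + 9 \sqrt{-1 + Y}$ ($b{\left(Y \right)} = 72 + 9 \sqrt{Y - 1} = 72 + 9 \sqrt{-1 + Y}$)
$d{\left(h,q \right)} = \frac{72}{7} + \frac{9 \sqrt{-1 + h}}{7}$ ($d{\left(h,q \right)} = \frac{72 + 9 \sqrt{-1 + h}}{7} = \left(72 + 9 \sqrt{-1 + h}\right) \frac{1}{7} = \frac{72}{7} + \frac{9 \sqrt{-1 + h}}{7}$)
$47 + g d{\left(9,-10 \right)} = 47 - 7 \left(\frac{72}{7} + \frac{9 \sqrt{-1 + 9}}{7}\right) = 47 - 7 \left(\frac{72}{7} + \frac{9 \sqrt{8}}{7}\right) = 47 - 7 \left(\frac{72}{7} + \frac{9 \cdot 2 \sqrt{2}}{7}\right) = 47 - 7 \left(\frac{72}{7} + \frac{18 \sqrt{2}}{7}\right) = 47 - \left(72 + 18 \sqrt{2}\right) = -25 - 18 \sqrt{2}$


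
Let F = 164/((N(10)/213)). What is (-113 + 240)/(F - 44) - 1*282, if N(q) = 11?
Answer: -9712939/34448 ≈ -281.96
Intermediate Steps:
F = 34932/11 (F = 164/((11/213)) = 164/((11*(1/213))) = 164/(11/213) = 164*(213/11) = 34932/11 ≈ 3175.6)
(-113 + 240)/(F - 44) - 1*282 = (-113 + 240)/(34932/11 - 44) - 1*282 = 127/(34448/11) - 282 = 127*(11/34448) - 282 = 1397/34448 - 282 = -9712939/34448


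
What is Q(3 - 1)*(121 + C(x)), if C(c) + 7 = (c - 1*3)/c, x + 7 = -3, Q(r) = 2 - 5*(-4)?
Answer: 12683/5 ≈ 2536.6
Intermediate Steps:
Q(r) = 22 (Q(r) = 2 + 20 = 22)
x = -10 (x = -7 - 3 = -10)
C(c) = -7 + (-3 + c)/c (C(c) = -7 + (c - 1*3)/c = -7 + (c - 3)/c = -7 + (-3 + c)/c)
Q(3 - 1)*(121 + C(x)) = 22*(121 + (-6 - 3/(-10))) = 22*(121 + (-6 - 3*(-⅒))) = 22*(121 + (-6 + 3/10)) = 22*(121 - 57/10) = 22*(1153/10) = 12683/5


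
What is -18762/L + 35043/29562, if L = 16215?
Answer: 1508889/53260870 ≈ 0.028330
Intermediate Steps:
-18762/L + 35043/29562 = -18762/16215 + 35043/29562 = -18762*1/16215 + 35043*(1/29562) = -6254/5405 + 11681/9854 = 1508889/53260870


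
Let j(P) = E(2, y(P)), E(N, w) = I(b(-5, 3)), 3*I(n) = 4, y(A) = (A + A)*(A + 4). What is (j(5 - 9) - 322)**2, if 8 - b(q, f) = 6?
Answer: 925444/9 ≈ 1.0283e+5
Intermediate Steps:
b(q, f) = 2 (b(q, f) = 8 - 1*6 = 8 - 6 = 2)
y(A) = 2*A*(4 + A) (y(A) = (2*A)*(4 + A) = 2*A*(4 + A))
I(n) = 4/3 (I(n) = (1/3)*4 = 4/3)
E(N, w) = 4/3
j(P) = 4/3
(j(5 - 9) - 322)**2 = (4/3 - 322)**2 = (-962/3)**2 = 925444/9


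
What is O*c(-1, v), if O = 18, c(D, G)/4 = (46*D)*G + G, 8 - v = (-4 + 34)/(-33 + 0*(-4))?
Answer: -317520/11 ≈ -28865.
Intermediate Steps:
v = 98/11 (v = 8 - (-4 + 34)/(-33 + 0*(-4)) = 8 - 30/(-33 + 0) = 8 - 30/(-33) = 8 - 30*(-1)/33 = 8 - 1*(-10/11) = 8 + 10/11 = 98/11 ≈ 8.9091)
c(D, G) = 4*G + 184*D*G (c(D, G) = 4*((46*D)*G + G) = 4*(46*D*G + G) = 4*(G + 46*D*G) = 4*G + 184*D*G)
O*c(-1, v) = 18*(4*(98/11)*(1 + 46*(-1))) = 18*(4*(98/11)*(1 - 46)) = 18*(4*(98/11)*(-45)) = 18*(-17640/11) = -317520/11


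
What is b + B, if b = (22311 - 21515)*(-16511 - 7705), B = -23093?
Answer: -19299029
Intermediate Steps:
b = -19275936 (b = 796*(-24216) = -19275936)
b + B = -19275936 - 23093 = -19299029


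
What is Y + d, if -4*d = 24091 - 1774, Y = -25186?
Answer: -123061/4 ≈ -30765.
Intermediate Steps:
d = -22317/4 (d = -(24091 - 1774)/4 = -¼*22317 = -22317/4 ≈ -5579.3)
Y + d = -25186 - 22317/4 = -123061/4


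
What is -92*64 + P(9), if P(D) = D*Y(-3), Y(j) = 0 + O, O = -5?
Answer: -5933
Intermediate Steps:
Y(j) = -5 (Y(j) = 0 - 5 = -5)
P(D) = -5*D (P(D) = D*(-5) = -5*D)
-92*64 + P(9) = -92*64 - 5*9 = -5888 - 45 = -5933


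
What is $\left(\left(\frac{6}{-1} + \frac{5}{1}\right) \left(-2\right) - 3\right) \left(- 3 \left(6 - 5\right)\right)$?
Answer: $3$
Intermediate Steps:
$\left(\left(\frac{6}{-1} + \frac{5}{1}\right) \left(-2\right) - 3\right) \left(- 3 \left(6 - 5\right)\right) = \left(\left(6 \left(-1\right) + 5 \cdot 1\right) \left(-2\right) - 3\right) \left(\left(-3\right) 1\right) = \left(\left(-6 + 5\right) \left(-2\right) - 3\right) \left(-3\right) = \left(\left(-1\right) \left(-2\right) - 3\right) \left(-3\right) = \left(2 - 3\right) \left(-3\right) = \left(-1\right) \left(-3\right) = 3$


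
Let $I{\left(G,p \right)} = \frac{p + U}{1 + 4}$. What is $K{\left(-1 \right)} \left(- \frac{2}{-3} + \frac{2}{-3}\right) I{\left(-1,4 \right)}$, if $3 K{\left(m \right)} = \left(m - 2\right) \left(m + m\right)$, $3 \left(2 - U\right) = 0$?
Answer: $0$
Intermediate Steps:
$U = 2$ ($U = 2 - 0 = 2 + 0 = 2$)
$K{\left(m \right)} = \frac{2 m \left(-2 + m\right)}{3}$ ($K{\left(m \right)} = \frac{\left(m - 2\right) \left(m + m\right)}{3} = \frac{\left(-2 + m\right) 2 m}{3} = \frac{2 m \left(-2 + m\right)}{3}$)
$I{\left(G,p \right)} = \frac{2}{5} + \frac{p}{5}$ ($I{\left(G,p \right)} = \frac{p + 2}{1 + 4} = \frac{2 + p}{5} = \left(2 + p\right) \frac{1}{5} = \frac{2}{5} + \frac{p}{5}$)
$K{\left(-1 \right)} \left(- \frac{2}{-3} + \frac{2}{-3}\right) I{\left(-1,4 \right)} = \frac{2}{3} \left(-1\right) \left(-2 - 1\right) \left(- \frac{2}{-3} + \frac{2}{-3}\right) \left(\frac{2}{5} + \frac{1}{5} \cdot 4\right) = \frac{2}{3} \left(-1\right) \left(-3\right) \left(\left(-2\right) \left(- \frac{1}{3}\right) + 2 \left(- \frac{1}{3}\right)\right) \left(\frac{2}{5} + \frac{4}{5}\right) = 2 \left(\frac{2}{3} - \frac{2}{3}\right) \frac{6}{5} = 2 \cdot 0 \cdot \frac{6}{5} = 0 \cdot \frac{6}{5} = 0$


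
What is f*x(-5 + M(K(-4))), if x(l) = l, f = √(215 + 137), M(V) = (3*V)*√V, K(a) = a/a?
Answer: -8*√22 ≈ -37.523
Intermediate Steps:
K(a) = 1
M(V) = 3*V^(3/2)
f = 4*√22 (f = √352 = 4*√22 ≈ 18.762)
f*x(-5 + M(K(-4))) = (4*√22)*(-5 + 3*1^(3/2)) = (4*√22)*(-5 + 3*1) = (4*√22)*(-5 + 3) = (4*√22)*(-2) = -8*√22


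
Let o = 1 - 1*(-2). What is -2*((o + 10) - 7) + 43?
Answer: 31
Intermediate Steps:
o = 3 (o = 1 + 2 = 3)
-2*((o + 10) - 7) + 43 = -2*((3 + 10) - 7) + 43 = -2*(13 - 7) + 43 = -2*6 + 43 = -12 + 43 = 31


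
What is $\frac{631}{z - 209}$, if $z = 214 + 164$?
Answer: $\frac{631}{169} \approx 3.7337$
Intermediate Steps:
$z = 378$
$\frac{631}{z - 209} = \frac{631}{378 - 209} = \frac{631}{169}$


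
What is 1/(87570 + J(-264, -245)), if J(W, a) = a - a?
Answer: 1/87570 ≈ 1.1419e-5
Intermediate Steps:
J(W, a) = 0
1/(87570 + J(-264, -245)) = 1/(87570 + 0) = 1/87570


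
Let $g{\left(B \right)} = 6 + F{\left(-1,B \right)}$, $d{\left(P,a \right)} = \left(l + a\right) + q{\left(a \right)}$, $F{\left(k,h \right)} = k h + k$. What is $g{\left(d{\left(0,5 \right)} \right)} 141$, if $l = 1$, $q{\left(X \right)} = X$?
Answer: $-846$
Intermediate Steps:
$F{\left(k,h \right)} = k + h k$ ($F{\left(k,h \right)} = h k + k = k + h k$)
$d{\left(P,a \right)} = 1 + 2 a$ ($d{\left(P,a \right)} = \left(1 + a\right) + a = 1 + 2 a$)
$g{\left(B \right)} = 5 - B$ ($g{\left(B \right)} = 6 - \left(1 + B\right) = 5 - B$)
$g{\left(d{\left(0,5 \right)} \right)} 141 = \left(5 - \left(1 + 2 \cdot 5\right)\right) 141 = \left(5 - \left(1 + 10\right)\right) 141 = \left(5 - 11\right) 141 = \left(-6\right) 141 = -846$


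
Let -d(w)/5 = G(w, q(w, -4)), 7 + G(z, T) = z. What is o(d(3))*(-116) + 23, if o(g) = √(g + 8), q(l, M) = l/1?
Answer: 23 - 232*√7 ≈ -590.81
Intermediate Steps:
q(l, M) = l (q(l, M) = l*1 = l)
G(z, T) = -7 + z
d(w) = 35 - 5*w (d(w) = -5*(-7 + w) = 35 - 5*w)
o(g) = √(8 + g)
o(d(3))*(-116) + 23 = √(8 + (35 - 5*3))*(-116) + 23 = √(8 + (35 - 15))*(-116) + 23 = √(8 + 20)*(-116) + 23 = √28*(-116) + 23 = (2*√7)*(-116) + 23 = -232*√7 + 23 = 23 - 232*√7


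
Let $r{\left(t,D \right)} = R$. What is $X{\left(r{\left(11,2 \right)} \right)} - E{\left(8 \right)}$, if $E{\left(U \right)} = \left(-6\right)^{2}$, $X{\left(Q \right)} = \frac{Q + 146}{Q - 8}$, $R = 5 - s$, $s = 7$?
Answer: $- \frac{252}{5} \approx -50.4$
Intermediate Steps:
$R = -2$ ($R = 5 - 7 = -2$)
$r{\left(t,D \right)} = -2$
$X{\left(Q \right)} = \frac{146 + Q}{-8 + Q}$
$E{\left(U \right)} = 36$
$X{\left(r{\left(11,2 \right)} \right)} - E{\left(8 \right)} = \frac{146 - 2}{-8 - 2} - 36 = \frac{1}{-10} \cdot 144 - 36 = \left(- \frac{1}{10}\right) 144 - 36 = - \frac{72}{5} - 36 = - \frac{252}{5}$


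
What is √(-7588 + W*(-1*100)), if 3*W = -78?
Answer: 2*I*√1247 ≈ 70.626*I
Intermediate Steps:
W = -26 (W = (⅓)*(-78) = -26)
√(-7588 + W*(-1*100)) = √(-7588 - (-26)*100) = √(-7588 - 26*(-100)) = √(-7588 + 2600) = √(-4988) = 2*I*√1247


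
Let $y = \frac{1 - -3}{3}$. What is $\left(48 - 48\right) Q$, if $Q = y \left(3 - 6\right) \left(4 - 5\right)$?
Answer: $0$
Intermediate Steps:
$y = \frac{4}{3}$ ($y = \left(1 + 3\right) \frac{1}{3} = 4 \cdot \frac{1}{3} = \frac{4}{3} \approx 1.3333$)
$Q = 4$ ($Q = \frac{4 \left(3 - 6\right) \left(4 - 5\right)}{3} = \frac{4 \left(\left(-3\right) \left(-1\right)\right)}{3} = \frac{4}{3} \cdot 3 = 4$)
$\left(48 - 48\right) Q = \left(48 - 48\right) 4 = 0 \cdot 4 = 0$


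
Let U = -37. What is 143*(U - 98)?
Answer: -19305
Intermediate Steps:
143*(U - 98) = 143*(-37 - 98) = 143*(-135) = -19305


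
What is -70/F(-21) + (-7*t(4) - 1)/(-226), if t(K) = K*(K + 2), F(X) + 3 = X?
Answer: 4969/1356 ≈ 3.6645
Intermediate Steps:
F(X) = -3 + X
t(K) = K*(2 + K)
-70/F(-21) + (-7*t(4) - 1)/(-226) = -70/(-3 - 21) + (-28*(2 + 4) - 1)/(-226) = -70/(-24) + (-28*6 - 1)*(-1/226) = -70*(-1/24) + (-7*24 - 1)*(-1/226) = 35/12 + (-168 - 1)*(-1/226) = 35/12 - 169*(-1/226) = 35/12 + 169/226 = 4969/1356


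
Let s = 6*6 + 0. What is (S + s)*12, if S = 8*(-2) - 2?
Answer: 216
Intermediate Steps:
s = 36 (s = 36 + 0 = 36)
S = -18 (S = -16 - 2 = -18)
(S + s)*12 = (-18 + 36)*12 = 18*12 = 216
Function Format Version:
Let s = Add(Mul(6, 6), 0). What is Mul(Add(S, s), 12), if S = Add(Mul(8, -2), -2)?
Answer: 216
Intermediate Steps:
s = 36 (s = Add(36, 0) = 36)
S = -18 (S = Add(-16, -2) = -18)
Mul(Add(S, s), 12) = Mul(Add(-18, 36), 12) = Mul(18, 12) = 216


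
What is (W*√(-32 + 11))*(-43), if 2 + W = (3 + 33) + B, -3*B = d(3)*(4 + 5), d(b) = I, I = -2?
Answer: -1720*I*√21 ≈ -7882.0*I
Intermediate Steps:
d(b) = -2
B = 6 (B = -(-2)*(4 + 5)/3 = -(-2)*9/3 = -⅓*(-18) = 6)
W = 40 (W = -2 + ((3 + 33) + 6) = -2 + (36 + 6) = -2 + 42 = 40)
(W*√(-32 + 11))*(-43) = (40*√(-32 + 11))*(-43) = (40*√(-21))*(-43) = (40*(I*√21))*(-43) = (40*I*√21)*(-43) = -1720*I*√21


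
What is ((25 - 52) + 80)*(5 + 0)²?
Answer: 1325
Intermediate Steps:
((25 - 52) + 80)*(5 + 0)² = (-27 + 80)*5² = 53*25 = 1325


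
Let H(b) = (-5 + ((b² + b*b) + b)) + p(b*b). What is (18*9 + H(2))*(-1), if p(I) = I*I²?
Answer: -231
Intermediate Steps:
p(I) = I³
H(b) = -5 + b + b⁶ + 2*b² (H(b) = (-5 + ((b² + b*b) + b)) + (b*b)³ = (-5 + ((b² + b²) + b)) + (b²)³ = (-5 + (2*b² + b)) + b⁶ = (-5 + (b + 2*b²)) + b⁶ = (-5 + b + 2*b²) + b⁶ = -5 + b + b⁶ + 2*b²)
(18*9 + H(2))*(-1) = (18*9 + (-5 + 2 + 2⁶ + 2*2²))*(-1) = (162 + (-5 + 2 + 64 + 2*4))*(-1) = (162 + (-5 + 2 + 64 + 8))*(-1) = (162 + 69)*(-1) = 231*(-1) = -231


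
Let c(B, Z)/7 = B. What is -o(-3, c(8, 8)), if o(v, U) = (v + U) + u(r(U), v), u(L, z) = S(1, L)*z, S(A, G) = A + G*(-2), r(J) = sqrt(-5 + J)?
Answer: -50 - 6*sqrt(51) ≈ -92.849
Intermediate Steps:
c(B, Z) = 7*B
S(A, G) = A - 2*G
u(L, z) = z*(1 - 2*L) (u(L, z) = (1 - 2*L)*z = z*(1 - 2*L))
o(v, U) = U + v + v*(1 - 2*sqrt(-5 + U)) (o(v, U) = (v + U) + v*(1 - 2*sqrt(-5 + U)) = (U + v) + v*(1 - 2*sqrt(-5 + U)) = U + v + v*(1 - 2*sqrt(-5 + U)))
-o(-3, c(8, 8)) = -(7*8 - 3 - 1*(-3)*(-1 + 2*sqrt(-5 + 7*8))) = -(56 - 3 - 1*(-3)*(-1 + 2*sqrt(-5 + 56))) = -(56 - 3 - 1*(-3)*(-1 + 2*sqrt(51))) = -(56 - 3 + (-3 + 6*sqrt(51))) = -(50 + 6*sqrt(51)) = -50 - 6*sqrt(51)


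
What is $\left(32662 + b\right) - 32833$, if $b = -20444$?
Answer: $-20615$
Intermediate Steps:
$\left(32662 + b\right) - 32833 = \left(32662 - 20444\right) - 32833 = 12218 - 32833 = -20615$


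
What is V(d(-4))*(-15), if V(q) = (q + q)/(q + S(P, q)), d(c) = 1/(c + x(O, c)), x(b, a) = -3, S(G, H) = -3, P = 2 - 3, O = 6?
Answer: -15/11 ≈ -1.3636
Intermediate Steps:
P = -1
d(c) = 1/(-3 + c) (d(c) = 1/(c - 3) = 1/(-3 + c))
V(q) = 2*q/(-3 + q) (V(q) = (q + q)/(q - 3) = (2*q)/(-3 + q) = 2*q/(-3 + q))
V(d(-4))*(-15) = (2/((-3 - 4)*(-3 + 1/(-3 - 4))))*(-15) = (2/(-7*(-3 + 1/(-7))))*(-15) = (2*(-⅐)/(-3 - ⅐))*(-15) = (2*(-⅐)/(-22/7))*(-15) = (2*(-⅐)*(-7/22))*(-15) = (1/11)*(-15) = -15/11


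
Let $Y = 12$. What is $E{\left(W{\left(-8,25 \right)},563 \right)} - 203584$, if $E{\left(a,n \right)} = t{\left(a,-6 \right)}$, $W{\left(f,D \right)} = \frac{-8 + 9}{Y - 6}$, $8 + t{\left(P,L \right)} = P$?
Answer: $- \frac{1221551}{6} \approx -2.0359 \cdot 10^{5}$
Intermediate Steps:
$t{\left(P,L \right)} = -8 + P$
$W{\left(f,D \right)} = \frac{1}{6}$ ($W{\left(f,D \right)} = \frac{-8 + 9}{12 - 6} = 1 \cdot \frac{1}{6} = \frac{1}{6}$)
$E{\left(a,n \right)} = -8 + a$
$E{\left(W{\left(-8,25 \right)},563 \right)} - 203584 = \left(-8 + \frac{1}{6}\right) - 203584 = - \frac{47}{6} - 203584 = - \frac{1221551}{6}$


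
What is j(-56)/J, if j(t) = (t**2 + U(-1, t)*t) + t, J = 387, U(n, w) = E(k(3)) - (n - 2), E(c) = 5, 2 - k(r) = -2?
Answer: 2632/387 ≈ 6.8010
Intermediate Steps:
k(r) = 4 (k(r) = 2 - 1*(-2) = 2 + 2 = 4)
U(n, w) = 7 - n (U(n, w) = 5 - (n - 2) = 5 - (-2 + n) = 5 + (2 - n) = 7 - n)
j(t) = t**2 + 9*t (j(t) = (t**2 + (7 - 1*(-1))*t) + t = (t**2 + (7 + 1)*t) + t = (t**2 + 8*t) + t = t**2 + 9*t)
j(-56)/J = -56*(9 - 56)/387 = -56*(-47)*(1/387) = 2632*(1/387) = 2632/387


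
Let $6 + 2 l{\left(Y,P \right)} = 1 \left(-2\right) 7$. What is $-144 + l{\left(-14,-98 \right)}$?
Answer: $-154$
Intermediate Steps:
$l{\left(Y,P \right)} = -10$ ($l{\left(Y,P \right)} = -3 + \frac{1 \left(-2\right) 7}{2} = -3 + \frac{\left(-2\right) 7}{2} = -3 + \frac{1}{2} \left(-14\right) = -3 - 7 = -10$)
$-144 + l{\left(-14,-98 \right)} = -144 - 10 = -154$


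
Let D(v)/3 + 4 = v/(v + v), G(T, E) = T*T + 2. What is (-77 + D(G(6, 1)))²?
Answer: 30625/4 ≈ 7656.3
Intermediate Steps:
G(T, E) = 2 + T² (G(T, E) = T² + 2 = 2 + T²)
D(v) = -21/2 (D(v) = -12 + 3*(v/(v + v)) = -12 + 3*(v/((2*v))) = -12 + 3*(v*(1/(2*v))) = -12 + 3*(½) = -12 + 3/2 = -21/2)
(-77 + D(G(6, 1)))² = (-77 - 21/2)² = (-175/2)² = 30625/4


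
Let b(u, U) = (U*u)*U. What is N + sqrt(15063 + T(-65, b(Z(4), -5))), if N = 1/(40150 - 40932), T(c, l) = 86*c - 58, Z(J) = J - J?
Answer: -1/782 + sqrt(9415) ≈ 97.030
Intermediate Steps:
Z(J) = 0
b(u, U) = u*U**2
T(c, l) = -58 + 86*c
N = -1/782 (N = 1/(-782) = -1/782 ≈ -0.0012788)
N + sqrt(15063 + T(-65, b(Z(4), -5))) = -1/782 + sqrt(15063 + (-58 + 86*(-65))) = -1/782 + sqrt(15063 + (-58 - 5590)) = -1/782 + sqrt(15063 - 5648) = -1/782 + sqrt(9415)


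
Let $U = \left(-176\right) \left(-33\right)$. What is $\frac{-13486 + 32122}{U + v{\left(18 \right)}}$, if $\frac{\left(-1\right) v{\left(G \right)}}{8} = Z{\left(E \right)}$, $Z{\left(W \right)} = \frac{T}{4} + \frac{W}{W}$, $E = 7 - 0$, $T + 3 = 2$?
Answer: $\frac{3106}{967} \approx 3.212$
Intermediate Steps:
$T = -1$ ($T = -3 + 2 = -1$)
$E = 7$ ($E = 7 + 0 = 7$)
$Z{\left(W \right)} = \frac{3}{4}$ ($Z{\left(W \right)} = - \frac{1}{4} + \frac{W}{W} = \left(-1\right) \frac{1}{4} + 1 = - \frac{1}{4} + 1 = \frac{3}{4}$)
$v{\left(G \right)} = -6$ ($v{\left(G \right)} = \left(-8\right) \frac{3}{4} = -6$)
$U = 5808$
$\frac{-13486 + 32122}{U + v{\left(18 \right)}} = \frac{-13486 + 32122}{5808 - 6} = \frac{18636}{5802} = 18636 \cdot \frac{1}{5802} = \frac{3106}{967}$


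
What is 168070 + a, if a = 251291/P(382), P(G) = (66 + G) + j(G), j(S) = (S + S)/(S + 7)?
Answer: 29516052719/175036 ≈ 1.6863e+5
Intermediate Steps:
j(S) = 2*S/(7 + S) (j(S) = (2*S)/(7 + S) = 2*S/(7 + S))
P(G) = 66 + G + 2*G/(7 + G) (P(G) = (66 + G) + 2*G/(7 + G) = 66 + G + 2*G/(7 + G))
a = 97752199/175036 (a = 251291/(((462 + 382² + 75*382)/(7 + 382))) = 251291/(((462 + 145924 + 28650)/389)) = 251291/(((1/389)*175036)) = 251291/(175036/389) = 251291*(389/175036) = 97752199/175036 ≈ 558.47)
168070 + a = 168070 + 97752199/175036 = 29516052719/175036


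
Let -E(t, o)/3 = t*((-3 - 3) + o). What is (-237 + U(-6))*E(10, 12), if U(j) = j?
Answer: 43740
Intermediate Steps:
E(t, o) = -3*t*(-6 + o) (E(t, o) = -3*t*((-3 - 3) + o) = -3*t*(-6 + o))
(-237 + U(-6))*E(10, 12) = (-237 - 6)*(3*10*(6 - 1*12)) = -729*10*(6 - 12) = -729*10*(-6) = -243*(-180) = 43740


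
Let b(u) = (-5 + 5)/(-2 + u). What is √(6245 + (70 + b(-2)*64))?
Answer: √6315 ≈ 79.467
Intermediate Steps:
b(u) = 0 (b(u) = 0/(-2 + u) = 0)
√(6245 + (70 + b(-2)*64)) = √(6245 + (70 + 0*64)) = √(6245 + (70 + 0)) = √(6245 + 70) = √6315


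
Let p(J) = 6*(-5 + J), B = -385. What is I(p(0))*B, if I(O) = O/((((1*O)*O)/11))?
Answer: 847/6 ≈ 141.17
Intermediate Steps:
p(J) = -30 + 6*J
I(O) = 11/O (I(O) = O/(((O*O)*(1/11))) = O/((O²*(1/11))) = O/((O²/11)) = O*(11/O²) = 11/O)
I(p(0))*B = (11/(-30 + 6*0))*(-385) = (11/(-30 + 0))*(-385) = (11/(-30))*(-385) = (11*(-1/30))*(-385) = -11/30*(-385) = 847/6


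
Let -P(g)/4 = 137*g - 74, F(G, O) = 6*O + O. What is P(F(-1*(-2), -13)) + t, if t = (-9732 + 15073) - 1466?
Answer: 54039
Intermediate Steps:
F(G, O) = 7*O
P(g) = 296 - 548*g (P(g) = -4*(137*g - 74) = -4*(-74 + 137*g) = 296 - 548*g)
t = 3875 (t = 5341 - 1466 = 3875)
P(F(-1*(-2), -13)) + t = (296 - 3836*(-13)) + 3875 = (296 - 548*(-91)) + 3875 = (296 + 49868) + 3875 = 50164 + 3875 = 54039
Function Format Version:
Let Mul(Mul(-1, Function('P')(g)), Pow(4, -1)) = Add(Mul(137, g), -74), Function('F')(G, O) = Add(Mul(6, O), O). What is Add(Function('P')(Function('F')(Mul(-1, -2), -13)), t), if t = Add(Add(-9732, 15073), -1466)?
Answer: 54039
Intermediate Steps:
Function('F')(G, O) = Mul(7, O)
Function('P')(g) = Add(296, Mul(-548, g)) (Function('P')(g) = Mul(-4, Add(Mul(137, g), -74)) = Mul(-4, Add(-74, Mul(137, g))) = Add(296, Mul(-548, g)))
t = 3875 (t = Add(5341, -1466) = 3875)
Add(Function('P')(Function('F')(Mul(-1, -2), -13)), t) = Add(Add(296, Mul(-548, Mul(7, -13))), 3875) = Add(Add(296, Mul(-548, -91)), 3875) = Add(Add(296, 49868), 3875) = Add(50164, 3875) = 54039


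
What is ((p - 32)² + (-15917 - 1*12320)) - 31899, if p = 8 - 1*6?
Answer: -59236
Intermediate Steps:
p = 2 (p = 8 - 6 = 2)
((p - 32)² + (-15917 - 1*12320)) - 31899 = ((2 - 32)² + (-15917 - 1*12320)) - 31899 = ((-30)² + (-15917 - 12320)) - 31899 = (900 - 28237) - 31899 = -27337 - 31899 = -59236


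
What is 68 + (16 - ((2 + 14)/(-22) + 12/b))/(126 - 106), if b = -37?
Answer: 28023/407 ≈ 68.853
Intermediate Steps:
68 + (16 - ((2 + 14)/(-22) + 12/b))/(126 - 106) = 68 + (16 - ((2 + 14)/(-22) + 12/(-37)))/(126 - 106) = 68 + (16 - (16*(-1/22) + 12*(-1/37)))/20 = 68 + (16 - (-8/11 - 12/37))/20 = 68 + (16 - 1*(-428/407))/20 = 68 + (16 + 428/407)/20 = 68 + (1/20)*(6940/407) = 68 + 347/407 = 28023/407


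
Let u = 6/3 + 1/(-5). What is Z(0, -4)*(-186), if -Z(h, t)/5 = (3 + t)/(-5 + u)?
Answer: 2325/8 ≈ 290.63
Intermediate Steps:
u = 9/5 (u = 6*(⅓) + 1*(-⅕) = 2 - ⅕ = 9/5 ≈ 1.8000)
Z(h, t) = 75/16 + 25*t/16 (Z(h, t) = -5*(3 + t)/(-5 + 9/5) = -5*(3 + t)/(-16/5) = -5*(3 + t)*(-5)/16 = -5*(-15/16 - 5*t/16) = 75/16 + 25*t/16)
Z(0, -4)*(-186) = (75/16 + (25/16)*(-4))*(-186) = (75/16 - 25/4)*(-186) = -25/16*(-186) = 2325/8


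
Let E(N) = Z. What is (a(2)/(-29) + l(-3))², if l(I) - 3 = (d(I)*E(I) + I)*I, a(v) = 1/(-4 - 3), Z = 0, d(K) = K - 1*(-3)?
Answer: 5938969/41209 ≈ 144.12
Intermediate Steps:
d(K) = 3 + K (d(K) = K + 3 = 3 + K)
E(N) = 0
a(v) = -⅐ (a(v) = 1/(-7) = -⅐)
l(I) = 3 + I² (l(I) = 3 + ((3 + I)*0 + I)*I = 3 + (0 + I)*I = 3 + I*I = 3 + I²)
(a(2)/(-29) + l(-3))² = (-⅐/(-29) + (3 + (-3)²))² = (-⅐*(-1/29) + (3 + 9))² = (1/203 + 12)² = (2437/203)² = 5938969/41209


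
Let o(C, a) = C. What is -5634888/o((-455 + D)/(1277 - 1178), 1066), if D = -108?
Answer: 557853912/563 ≈ 9.9086e+5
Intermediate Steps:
-5634888/o((-455 + D)/(1277 - 1178), 1066) = -5634888*(1277 - 1178)/(-455 - 108) = -5634888/((-563/99)) = -5634888/((-563*1/99)) = -5634888/(-563/99) = -5634888*(-99/563) = 557853912/563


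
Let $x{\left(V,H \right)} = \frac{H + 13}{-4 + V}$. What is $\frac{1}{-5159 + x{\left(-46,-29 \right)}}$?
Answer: $- \frac{25}{128967} \approx -0.00019385$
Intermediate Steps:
$x{\left(V,H \right)} = \frac{13 + H}{-4 + V}$
$\frac{1}{-5159 + x{\left(-46,-29 \right)}} = \frac{1}{-5159 + \frac{13 - 29}{-4 - 46}} = \frac{1}{-5159 + \frac{1}{-50} \left(-16\right)} = \frac{1}{-5159 - - \frac{8}{25}} = \frac{1}{-5159 + \frac{8}{25}} = \frac{1}{- \frac{128967}{25}} = - \frac{25}{128967}$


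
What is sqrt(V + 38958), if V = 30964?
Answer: sqrt(69922) ≈ 264.43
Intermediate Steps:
sqrt(V + 38958) = sqrt(30964 + 38958) = sqrt(69922)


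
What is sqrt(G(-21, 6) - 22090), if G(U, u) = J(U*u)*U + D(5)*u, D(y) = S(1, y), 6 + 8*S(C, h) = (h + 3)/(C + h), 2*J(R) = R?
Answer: I*sqrt(83082)/2 ≈ 144.12*I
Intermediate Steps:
J(R) = R/2
S(C, h) = -3/4 + (3 + h)/(8*(C + h)) (S(C, h) = -3/4 + ((h + 3)/(C + h))/8 = -3/4 + ((3 + h)/(C + h))/8 = -3/4 + (3 + h)/(8*(C + h)))
D(y) = (-3 - 5*y)/(8*(1 + y)) (D(y) = (3 - 6*1 - 5*y)/(8*(1 + y)) = (3 - 6 - 5*y)/(8*(1 + y)) = (-3 - 5*y)/(8*(1 + y)))
G(U, u) = -7*u/12 + u*U**2/2 (G(U, u) = ((U*u)/2)*U + ((-3 - 5*5)/(8*(1 + 5)))*u = (U*u/2)*U + ((1/8)*(-3 - 25)/6)*u = u*U**2/2 + ((1/8)*(1/6)*(-28))*u = u*U**2/2 - 7*u/12 = -7*u/12 + u*U**2/2)
sqrt(G(-21, 6) - 22090) = sqrt((1/12)*6*(-7 + 6*(-21)**2) - 22090) = sqrt((1/12)*6*(-7 + 6*441) - 22090) = sqrt((1/12)*6*(-7 + 2646) - 22090) = sqrt((1/12)*6*2639 - 22090) = sqrt(2639/2 - 22090) = sqrt(-41541/2) = I*sqrt(83082)/2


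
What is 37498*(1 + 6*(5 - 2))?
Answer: 712462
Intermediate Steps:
37498*(1 + 6*(5 - 2)) = 37498*(1 + 6*3) = 37498*(1 + 18) = 37498*19 = 712462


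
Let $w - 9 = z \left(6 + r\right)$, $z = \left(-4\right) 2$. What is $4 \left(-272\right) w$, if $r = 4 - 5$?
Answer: $33728$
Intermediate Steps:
$r = -1$ ($r = 4 - 5 = -1$)
$z = -8$
$w = -31$ ($w = 9 - 8 \left(6 - 1\right) = 9 - 40 = -31$)
$4 \left(-272\right) w = 4 \left(-272\right) \left(-31\right) = \left(-1088\right) \left(-31\right) = 33728$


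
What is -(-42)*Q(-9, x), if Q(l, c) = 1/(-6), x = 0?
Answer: -7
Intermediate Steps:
Q(l, c) = -⅙
-(-42)*Q(-9, x) = -(-42)*(-1)/6 = -42*⅙ = -7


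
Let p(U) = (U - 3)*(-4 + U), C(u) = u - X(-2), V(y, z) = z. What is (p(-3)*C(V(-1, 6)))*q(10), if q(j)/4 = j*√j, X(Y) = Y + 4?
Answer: 6720*√10 ≈ 21251.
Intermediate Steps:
X(Y) = 4 + Y
C(u) = -2 + u (C(u) = u - (4 - 2) = u - 1*2 = u - 2 = -2 + u)
q(j) = 4*j^(3/2) (q(j) = 4*(j*√j) = 4*j^(3/2))
p(U) = (-4 + U)*(-3 + U) (p(U) = (-3 + U)*(-4 + U) = (-4 + U)*(-3 + U))
(p(-3)*C(V(-1, 6)))*q(10) = ((12 + (-3)² - 7*(-3))*(-2 + 6))*(4*10^(3/2)) = ((12 + 9 + 21)*4)*(4*(10*√10)) = (42*4)*(40*√10) = 168*(40*√10) = 6720*√10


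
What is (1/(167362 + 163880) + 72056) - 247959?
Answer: -58266461525/331242 ≈ -1.7590e+5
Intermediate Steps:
(1/(167362 + 163880) + 72056) - 247959 = (1/331242 + 72056) - 247959 = 23867973553/331242 - 247959 = -58266461525/331242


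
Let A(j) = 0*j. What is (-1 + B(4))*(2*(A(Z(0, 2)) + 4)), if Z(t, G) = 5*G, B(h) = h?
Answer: 24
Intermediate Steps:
A(j) = 0
(-1 + B(4))*(2*(A(Z(0, 2)) + 4)) = (-1 + 4)*(2*(0 + 4)) = 3*(2*4) = 3*8 = 24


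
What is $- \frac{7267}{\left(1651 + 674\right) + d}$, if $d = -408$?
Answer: $- \frac{7267}{1917} \approx -3.7908$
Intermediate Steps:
$- \frac{7267}{\left(1651 + 674\right) + d} = - \frac{7267}{\left(1651 + 674\right) - 408} = - \frac{7267}{2325 - 408} = - \frac{7267}{1917}$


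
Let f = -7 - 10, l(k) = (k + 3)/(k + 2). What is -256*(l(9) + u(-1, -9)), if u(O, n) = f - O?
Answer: 41984/11 ≈ 3816.7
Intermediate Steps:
l(k) = (3 + k)/(2 + k)
f = -17
u(O, n) = -17 - O
-256*(l(9) + u(-1, -9)) = -256*((3 + 9)/(2 + 9) + (-17 - 1*(-1))) = -256*(12/11 + (-17 + 1)) = -256*((1/11)*12 - 16) = -256*(12/11 - 16) = -256*(-164/11) = 41984/11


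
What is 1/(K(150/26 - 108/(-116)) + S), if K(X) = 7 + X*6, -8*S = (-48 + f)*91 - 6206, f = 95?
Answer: 3016/869593 ≈ 0.0034683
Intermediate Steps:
S = 1929/8 (S = -((-48 + 95)*91 - 6206)/8 = -(47*91 - 6206)/8 = -(4277 - 6206)/8 = -⅛*(-1929) = 1929/8 ≈ 241.13)
K(X) = 7 + 6*X
1/(K(150/26 - 108/(-116)) + S) = 1/((7 + 6*(150/26 - 108/(-116))) + 1929/8) = 1/((7 + 6*(150*(1/26) - 108*(-1/116))) + 1929/8) = 1/((7 + 6*(75/13 + 27/29)) + 1929/8) = 1/((7 + 6*(2526/377)) + 1929/8) = 1/((7 + 15156/377) + 1929/8) = 1/(17795/377 + 1929/8) = 1/(869593/3016) = 3016/869593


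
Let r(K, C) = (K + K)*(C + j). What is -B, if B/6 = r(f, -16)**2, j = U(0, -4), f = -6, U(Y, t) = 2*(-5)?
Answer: -584064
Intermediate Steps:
U(Y, t) = -10
j = -10
r(K, C) = 2*K*(-10 + C) (r(K, C) = (K + K)*(C - 10) = (2*K)*(-10 + C) = 2*K*(-10 + C))
B = 584064 (B = 6*(2*(-6)*(-10 - 16))**2 = 6*(2*(-6)*(-26))**2 = 6*312**2 = 6*97344 = 584064)
-B = -1*584064 = -584064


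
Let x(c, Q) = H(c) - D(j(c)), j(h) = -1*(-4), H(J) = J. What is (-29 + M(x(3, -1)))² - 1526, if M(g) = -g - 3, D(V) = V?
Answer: -565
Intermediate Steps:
j(h) = 4
x(c, Q) = -4 + c (x(c, Q) = c - 1*4 = c - 4 = -4 + c)
M(g) = -3 - g
(-29 + M(x(3, -1)))² - 1526 = (-29 + (-3 - (-4 + 3)))² - 1526 = (-29 + (-3 - 1*(-1)))² - 1526 = (-29 + (-3 + 1))² - 1526 = (-29 - 2)² - 1526 = (-31)² - 1526 = 961 - 1526 = -565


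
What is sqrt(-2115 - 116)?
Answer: I*sqrt(2231) ≈ 47.233*I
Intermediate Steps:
sqrt(-2115 - 116) = sqrt(-2231) = I*sqrt(2231)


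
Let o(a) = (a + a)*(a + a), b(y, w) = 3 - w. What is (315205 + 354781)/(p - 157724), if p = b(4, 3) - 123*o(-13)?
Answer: -334993/120436 ≈ -2.7815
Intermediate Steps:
o(a) = 4*a**2 (o(a) = (2*a)*(2*a) = 4*a**2)
p = -83148 (p = (3 - 1*3) - 492*(-13)**2 = (3 - 3) - 492*169 = 0 - 123*676 = 0 - 83148 = -83148)
(315205 + 354781)/(p - 157724) = (315205 + 354781)/(-83148 - 157724) = 669986/(-240872) = 669986*(-1/240872) = -334993/120436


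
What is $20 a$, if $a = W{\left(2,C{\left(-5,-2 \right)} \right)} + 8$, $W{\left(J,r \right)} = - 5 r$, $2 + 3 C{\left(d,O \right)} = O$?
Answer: $\frac{880}{3} \approx 293.33$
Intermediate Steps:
$C{\left(d,O \right)} = - \frac{2}{3} + \frac{O}{3}$
$a = \frac{44}{3}$ ($a = - 5 \left(- \frac{2}{3} + \frac{1}{3} \left(-2\right)\right) + 8 = - 5 \left(- \frac{2}{3} - \frac{2}{3}\right) + 8 = \left(-5\right) \left(- \frac{4}{3}\right) + 8 = \frac{20}{3} + 8 = \frac{44}{3} \approx 14.667$)
$20 a = 20 \cdot \frac{44}{3} = \frac{880}{3}$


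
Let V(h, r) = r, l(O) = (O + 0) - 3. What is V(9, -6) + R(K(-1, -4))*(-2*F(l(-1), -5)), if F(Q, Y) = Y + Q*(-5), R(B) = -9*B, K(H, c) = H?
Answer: -276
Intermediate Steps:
l(O) = -3 + O (l(O) = O - 3 = -3 + O)
F(Q, Y) = Y - 5*Q
V(9, -6) + R(K(-1, -4))*(-2*F(l(-1), -5)) = -6 + (-9*(-1))*(-2*(-5 - 5*(-3 - 1))) = -6 + 9*(-2*(-5 - 5*(-4))) = -6 + 9*(-2*(-5 + 20)) = -6 + 9*(-2*15) = -6 + 9*(-30) = -6 - 270 = -276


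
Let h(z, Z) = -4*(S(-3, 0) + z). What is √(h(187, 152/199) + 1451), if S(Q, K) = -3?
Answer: √715 ≈ 26.739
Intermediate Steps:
h(z, Z) = 12 - 4*z (h(z, Z) = -4*(-3 + z) = 12 - 4*z)
√(h(187, 152/199) + 1451) = √((12 - 4*187) + 1451) = √((12 - 748) + 1451) = √(-736 + 1451) = √715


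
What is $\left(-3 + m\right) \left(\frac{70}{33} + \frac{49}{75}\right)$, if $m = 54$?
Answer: $\frac{38913}{275} \approx 141.5$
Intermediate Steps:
$\left(-3 + m\right) \left(\frac{70}{33} + \frac{49}{75}\right) = \left(-3 + 54\right) \left(\frac{70}{33} + \frac{49}{75}\right) = 51 \left(70 \cdot \frac{1}{33} + 49 \cdot \frac{1}{75}\right) = 51 \left(\frac{70}{33} + \frac{49}{75}\right) = 51 \cdot \frac{763}{275} = \frac{38913}{275}$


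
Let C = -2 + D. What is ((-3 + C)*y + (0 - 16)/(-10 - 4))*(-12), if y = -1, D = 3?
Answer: -264/7 ≈ -37.714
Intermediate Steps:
C = 1 (C = -2 + 3 = 1)
((-3 + C)*y + (0 - 16)/(-10 - 4))*(-12) = ((-3 + 1)*(-1) + (0 - 16)/(-10 - 4))*(-12) = (-2*(-1) - 16/(-14))*(-12) = (2 - 16*(-1/14))*(-12) = (2 + 8/7)*(-12) = (22/7)*(-12) = -264/7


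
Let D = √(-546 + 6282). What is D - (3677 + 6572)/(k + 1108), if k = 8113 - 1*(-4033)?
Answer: -10249/13254 + 2*√1434 ≈ 74.963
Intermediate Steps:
k = 12146 (k = 8113 + 4033 = 12146)
D = 2*√1434 (D = √5736 = 2*√1434 ≈ 75.736)
D - (3677 + 6572)/(k + 1108) = 2*√1434 - (3677 + 6572)/(12146 + 1108) = 2*√1434 - 10249/13254 = -10249/13254 + 2*√1434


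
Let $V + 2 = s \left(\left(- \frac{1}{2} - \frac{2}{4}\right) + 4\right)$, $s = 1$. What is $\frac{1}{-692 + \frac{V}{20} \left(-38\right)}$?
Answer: $- \frac{10}{6939} \approx -0.0014411$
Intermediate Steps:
$V = 1$ ($V = -2 + 1 \left(\left(- \frac{1}{2} - \frac{2}{4}\right) + 4\right) = -2 + 1 \left(\left(\left(-1\right) \frac{1}{2} - \frac{1}{2}\right) + 4\right) = -2 + 1 \left(\left(- \frac{1}{2} - \frac{1}{2}\right) + 4\right) = -2 + 1 \left(-1 + 4\right) = -2 + 1 \cdot 3 = -2 + 3 = 1$)
$\frac{1}{-692 + \frac{V}{20} \left(-38\right)} = \frac{1}{-692 + 1 \cdot \frac{1}{20} \left(-38\right)} = \frac{1}{-692 + \frac{1}{20} \left(-38\right)} = \frac{1}{-692 - \frac{19}{10}} = \frac{1}{- \frac{6939}{10}} = - \frac{10}{6939}$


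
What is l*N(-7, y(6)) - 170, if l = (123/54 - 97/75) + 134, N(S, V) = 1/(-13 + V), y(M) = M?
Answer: -596243/3150 ≈ -189.28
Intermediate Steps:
l = 60743/450 (l = (123*(1/54) - 97*1/75) + 134 = (41/18 - 97/75) + 134 = 443/450 + 134 = 60743/450 ≈ 134.98)
l*N(-7, y(6)) - 170 = 60743/(450*(-13 + 6)) - 170 = (60743/450)/(-7) - 170 = (60743/450)*(-⅐) - 170 = -60743/3150 - 170 = -596243/3150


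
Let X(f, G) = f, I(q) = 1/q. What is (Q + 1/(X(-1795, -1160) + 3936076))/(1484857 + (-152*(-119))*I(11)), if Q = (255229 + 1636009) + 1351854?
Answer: 140351587605383/64331454785715 ≈ 2.1817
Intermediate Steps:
I(q) = 1/q
Q = 3243092 (Q = 1891238 + 1351854 = 3243092)
(Q + 1/(X(-1795, -1160) + 3936076))/(1484857 + (-152*(-119))*I(11)) = (3243092 + 1/(-1795 + 3936076))/(1484857 - 152*(-119)/11) = (3243092 + 1/3934281)/(1484857 + 18088*(1/11)) = (3243092 + 1/3934281)/(1484857 + 18088/11) = 12759235236853/(3934281*(16351515/11)) = (12759235236853/3934281)*(11/16351515) = 140351587605383/64331454785715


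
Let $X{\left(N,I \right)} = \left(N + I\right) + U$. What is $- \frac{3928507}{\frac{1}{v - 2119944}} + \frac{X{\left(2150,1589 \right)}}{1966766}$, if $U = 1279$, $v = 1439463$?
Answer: $\frac{2628852571629688570}{983383} \approx 2.6733 \cdot 10^{12}$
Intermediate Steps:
$X{\left(N,I \right)} = 1279 + I + N$ ($X{\left(N,I \right)} = \left(N + I\right) + 1279 = \left(I + N\right) + 1279 = 1279 + I + N$)
$- \frac{3928507}{\frac{1}{v - 2119944}} + \frac{X{\left(2150,1589 \right)}}{1966766} = - \frac{3928507}{\frac{1}{1439463 - 2119944}} + \frac{1279 + 1589 + 2150}{1966766} = - \frac{3928507}{\frac{1}{-680481}} + 5018 \cdot \frac{1}{1966766} = - \frac{3928507}{- \frac{1}{680481}} + \frac{2509}{983383} = \left(-3928507\right) \left(-680481\right) + \frac{2509}{983383} = 2673274371867 + \frac{2509}{983383} = \frac{2628852571629688570}{983383}$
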